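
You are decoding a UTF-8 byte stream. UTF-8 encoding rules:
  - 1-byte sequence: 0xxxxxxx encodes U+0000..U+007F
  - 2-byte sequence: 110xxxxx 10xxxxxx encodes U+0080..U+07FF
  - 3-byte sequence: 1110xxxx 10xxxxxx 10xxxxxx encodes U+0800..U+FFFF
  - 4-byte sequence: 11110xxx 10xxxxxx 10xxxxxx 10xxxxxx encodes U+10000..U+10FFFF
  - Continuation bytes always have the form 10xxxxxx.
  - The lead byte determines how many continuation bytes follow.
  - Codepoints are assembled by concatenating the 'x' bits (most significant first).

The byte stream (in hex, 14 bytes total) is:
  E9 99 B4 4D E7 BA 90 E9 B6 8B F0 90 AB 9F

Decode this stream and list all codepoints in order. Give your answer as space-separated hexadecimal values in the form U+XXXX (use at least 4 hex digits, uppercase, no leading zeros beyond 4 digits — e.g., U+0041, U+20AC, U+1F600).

Answer: U+9674 U+004D U+7E90 U+9D8B U+10ADF

Derivation:
Byte[0]=E9: 3-byte lead, need 2 cont bytes. acc=0x9
Byte[1]=99: continuation. acc=(acc<<6)|0x19=0x259
Byte[2]=B4: continuation. acc=(acc<<6)|0x34=0x9674
Completed: cp=U+9674 (starts at byte 0)
Byte[3]=4D: 1-byte ASCII. cp=U+004D
Byte[4]=E7: 3-byte lead, need 2 cont bytes. acc=0x7
Byte[5]=BA: continuation. acc=(acc<<6)|0x3A=0x1FA
Byte[6]=90: continuation. acc=(acc<<6)|0x10=0x7E90
Completed: cp=U+7E90 (starts at byte 4)
Byte[7]=E9: 3-byte lead, need 2 cont bytes. acc=0x9
Byte[8]=B6: continuation. acc=(acc<<6)|0x36=0x276
Byte[9]=8B: continuation. acc=(acc<<6)|0x0B=0x9D8B
Completed: cp=U+9D8B (starts at byte 7)
Byte[10]=F0: 4-byte lead, need 3 cont bytes. acc=0x0
Byte[11]=90: continuation. acc=(acc<<6)|0x10=0x10
Byte[12]=AB: continuation. acc=(acc<<6)|0x2B=0x42B
Byte[13]=9F: continuation. acc=(acc<<6)|0x1F=0x10ADF
Completed: cp=U+10ADF (starts at byte 10)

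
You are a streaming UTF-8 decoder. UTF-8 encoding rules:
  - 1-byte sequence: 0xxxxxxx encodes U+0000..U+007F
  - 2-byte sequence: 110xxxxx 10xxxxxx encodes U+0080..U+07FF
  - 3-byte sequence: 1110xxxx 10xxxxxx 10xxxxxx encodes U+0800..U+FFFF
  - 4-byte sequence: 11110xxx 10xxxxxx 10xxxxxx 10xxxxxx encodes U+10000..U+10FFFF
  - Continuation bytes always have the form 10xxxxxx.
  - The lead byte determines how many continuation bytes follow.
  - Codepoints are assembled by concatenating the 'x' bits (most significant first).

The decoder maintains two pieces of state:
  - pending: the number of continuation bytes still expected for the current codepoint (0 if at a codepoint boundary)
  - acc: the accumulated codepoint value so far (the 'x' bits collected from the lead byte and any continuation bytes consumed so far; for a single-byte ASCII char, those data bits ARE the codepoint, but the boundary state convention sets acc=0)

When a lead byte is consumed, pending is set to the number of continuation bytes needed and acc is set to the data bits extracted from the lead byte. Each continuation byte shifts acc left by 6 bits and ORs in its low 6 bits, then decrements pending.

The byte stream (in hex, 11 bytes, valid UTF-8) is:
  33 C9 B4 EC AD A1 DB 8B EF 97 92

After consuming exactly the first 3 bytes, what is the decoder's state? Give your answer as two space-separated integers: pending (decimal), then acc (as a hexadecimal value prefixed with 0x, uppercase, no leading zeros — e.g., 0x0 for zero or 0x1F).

Answer: 0 0x274

Derivation:
Byte[0]=33: 1-byte. pending=0, acc=0x0
Byte[1]=C9: 2-byte lead. pending=1, acc=0x9
Byte[2]=B4: continuation. acc=(acc<<6)|0x34=0x274, pending=0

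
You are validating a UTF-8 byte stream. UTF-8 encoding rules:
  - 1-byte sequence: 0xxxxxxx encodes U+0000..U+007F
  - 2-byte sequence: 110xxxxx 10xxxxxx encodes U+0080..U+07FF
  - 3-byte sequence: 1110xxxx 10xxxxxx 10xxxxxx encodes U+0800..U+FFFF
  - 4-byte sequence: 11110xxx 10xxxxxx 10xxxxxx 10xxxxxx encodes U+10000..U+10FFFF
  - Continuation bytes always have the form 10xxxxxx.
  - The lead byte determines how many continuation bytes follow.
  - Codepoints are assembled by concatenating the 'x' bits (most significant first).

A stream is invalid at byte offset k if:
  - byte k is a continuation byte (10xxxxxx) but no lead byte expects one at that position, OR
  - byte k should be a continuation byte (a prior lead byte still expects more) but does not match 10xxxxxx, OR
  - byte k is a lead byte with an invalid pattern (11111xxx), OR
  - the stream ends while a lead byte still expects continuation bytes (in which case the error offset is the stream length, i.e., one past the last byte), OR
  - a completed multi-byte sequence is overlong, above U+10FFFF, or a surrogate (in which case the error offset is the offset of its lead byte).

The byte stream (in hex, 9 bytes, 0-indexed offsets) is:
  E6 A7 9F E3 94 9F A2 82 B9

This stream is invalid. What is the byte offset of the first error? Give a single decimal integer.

Answer: 6

Derivation:
Byte[0]=E6: 3-byte lead, need 2 cont bytes. acc=0x6
Byte[1]=A7: continuation. acc=(acc<<6)|0x27=0x1A7
Byte[2]=9F: continuation. acc=(acc<<6)|0x1F=0x69DF
Completed: cp=U+69DF (starts at byte 0)
Byte[3]=E3: 3-byte lead, need 2 cont bytes. acc=0x3
Byte[4]=94: continuation. acc=(acc<<6)|0x14=0xD4
Byte[5]=9F: continuation. acc=(acc<<6)|0x1F=0x351F
Completed: cp=U+351F (starts at byte 3)
Byte[6]=A2: INVALID lead byte (not 0xxx/110x/1110/11110)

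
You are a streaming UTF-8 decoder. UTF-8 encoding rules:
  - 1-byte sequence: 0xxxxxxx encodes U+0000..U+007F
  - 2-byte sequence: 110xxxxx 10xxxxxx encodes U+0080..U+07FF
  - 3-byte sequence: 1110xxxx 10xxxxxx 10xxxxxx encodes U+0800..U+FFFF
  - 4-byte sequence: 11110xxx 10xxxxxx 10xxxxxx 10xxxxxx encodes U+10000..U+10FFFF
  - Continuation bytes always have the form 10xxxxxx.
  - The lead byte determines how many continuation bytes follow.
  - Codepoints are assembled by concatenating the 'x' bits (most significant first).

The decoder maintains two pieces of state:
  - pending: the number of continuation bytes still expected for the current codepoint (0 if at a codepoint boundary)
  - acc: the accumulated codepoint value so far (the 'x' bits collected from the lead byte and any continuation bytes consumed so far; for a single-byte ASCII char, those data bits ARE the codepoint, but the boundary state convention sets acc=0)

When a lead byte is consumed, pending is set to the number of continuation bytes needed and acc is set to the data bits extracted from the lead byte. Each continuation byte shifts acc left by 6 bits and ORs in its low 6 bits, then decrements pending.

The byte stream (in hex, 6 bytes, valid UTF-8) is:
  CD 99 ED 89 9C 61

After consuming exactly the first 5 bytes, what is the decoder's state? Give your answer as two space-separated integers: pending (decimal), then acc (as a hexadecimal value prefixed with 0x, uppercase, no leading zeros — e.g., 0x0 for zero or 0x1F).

Answer: 0 0xD25C

Derivation:
Byte[0]=CD: 2-byte lead. pending=1, acc=0xD
Byte[1]=99: continuation. acc=(acc<<6)|0x19=0x359, pending=0
Byte[2]=ED: 3-byte lead. pending=2, acc=0xD
Byte[3]=89: continuation. acc=(acc<<6)|0x09=0x349, pending=1
Byte[4]=9C: continuation. acc=(acc<<6)|0x1C=0xD25C, pending=0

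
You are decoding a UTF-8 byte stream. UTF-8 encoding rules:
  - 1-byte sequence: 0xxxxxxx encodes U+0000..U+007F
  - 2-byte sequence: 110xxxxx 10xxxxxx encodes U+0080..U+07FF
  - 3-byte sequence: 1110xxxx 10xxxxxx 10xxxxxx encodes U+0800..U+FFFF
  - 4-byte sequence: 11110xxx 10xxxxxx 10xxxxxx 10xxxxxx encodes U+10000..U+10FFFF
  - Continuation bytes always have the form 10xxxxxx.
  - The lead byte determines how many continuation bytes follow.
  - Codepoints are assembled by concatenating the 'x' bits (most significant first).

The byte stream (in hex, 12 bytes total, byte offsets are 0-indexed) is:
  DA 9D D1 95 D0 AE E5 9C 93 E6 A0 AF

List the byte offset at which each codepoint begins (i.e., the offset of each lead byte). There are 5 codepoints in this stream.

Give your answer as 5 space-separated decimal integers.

Answer: 0 2 4 6 9

Derivation:
Byte[0]=DA: 2-byte lead, need 1 cont bytes. acc=0x1A
Byte[1]=9D: continuation. acc=(acc<<6)|0x1D=0x69D
Completed: cp=U+069D (starts at byte 0)
Byte[2]=D1: 2-byte lead, need 1 cont bytes. acc=0x11
Byte[3]=95: continuation. acc=(acc<<6)|0x15=0x455
Completed: cp=U+0455 (starts at byte 2)
Byte[4]=D0: 2-byte lead, need 1 cont bytes. acc=0x10
Byte[5]=AE: continuation. acc=(acc<<6)|0x2E=0x42E
Completed: cp=U+042E (starts at byte 4)
Byte[6]=E5: 3-byte lead, need 2 cont bytes. acc=0x5
Byte[7]=9C: continuation. acc=(acc<<6)|0x1C=0x15C
Byte[8]=93: continuation. acc=(acc<<6)|0x13=0x5713
Completed: cp=U+5713 (starts at byte 6)
Byte[9]=E6: 3-byte lead, need 2 cont bytes. acc=0x6
Byte[10]=A0: continuation. acc=(acc<<6)|0x20=0x1A0
Byte[11]=AF: continuation. acc=(acc<<6)|0x2F=0x682F
Completed: cp=U+682F (starts at byte 9)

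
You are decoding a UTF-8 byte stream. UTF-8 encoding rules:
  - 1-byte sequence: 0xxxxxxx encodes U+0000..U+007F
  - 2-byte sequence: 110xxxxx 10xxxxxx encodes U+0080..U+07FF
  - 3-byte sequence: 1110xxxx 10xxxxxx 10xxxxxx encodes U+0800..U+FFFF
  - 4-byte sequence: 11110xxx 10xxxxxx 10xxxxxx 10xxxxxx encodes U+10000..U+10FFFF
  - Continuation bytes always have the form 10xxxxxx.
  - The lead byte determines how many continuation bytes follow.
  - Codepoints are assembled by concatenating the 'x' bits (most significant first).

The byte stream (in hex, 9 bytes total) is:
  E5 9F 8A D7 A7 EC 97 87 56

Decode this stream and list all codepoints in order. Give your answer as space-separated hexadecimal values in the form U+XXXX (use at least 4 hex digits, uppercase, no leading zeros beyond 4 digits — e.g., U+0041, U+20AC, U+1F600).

Answer: U+57CA U+05E7 U+C5C7 U+0056

Derivation:
Byte[0]=E5: 3-byte lead, need 2 cont bytes. acc=0x5
Byte[1]=9F: continuation. acc=(acc<<6)|0x1F=0x15F
Byte[2]=8A: continuation. acc=(acc<<6)|0x0A=0x57CA
Completed: cp=U+57CA (starts at byte 0)
Byte[3]=D7: 2-byte lead, need 1 cont bytes. acc=0x17
Byte[4]=A7: continuation. acc=(acc<<6)|0x27=0x5E7
Completed: cp=U+05E7 (starts at byte 3)
Byte[5]=EC: 3-byte lead, need 2 cont bytes. acc=0xC
Byte[6]=97: continuation. acc=(acc<<6)|0x17=0x317
Byte[7]=87: continuation. acc=(acc<<6)|0x07=0xC5C7
Completed: cp=U+C5C7 (starts at byte 5)
Byte[8]=56: 1-byte ASCII. cp=U+0056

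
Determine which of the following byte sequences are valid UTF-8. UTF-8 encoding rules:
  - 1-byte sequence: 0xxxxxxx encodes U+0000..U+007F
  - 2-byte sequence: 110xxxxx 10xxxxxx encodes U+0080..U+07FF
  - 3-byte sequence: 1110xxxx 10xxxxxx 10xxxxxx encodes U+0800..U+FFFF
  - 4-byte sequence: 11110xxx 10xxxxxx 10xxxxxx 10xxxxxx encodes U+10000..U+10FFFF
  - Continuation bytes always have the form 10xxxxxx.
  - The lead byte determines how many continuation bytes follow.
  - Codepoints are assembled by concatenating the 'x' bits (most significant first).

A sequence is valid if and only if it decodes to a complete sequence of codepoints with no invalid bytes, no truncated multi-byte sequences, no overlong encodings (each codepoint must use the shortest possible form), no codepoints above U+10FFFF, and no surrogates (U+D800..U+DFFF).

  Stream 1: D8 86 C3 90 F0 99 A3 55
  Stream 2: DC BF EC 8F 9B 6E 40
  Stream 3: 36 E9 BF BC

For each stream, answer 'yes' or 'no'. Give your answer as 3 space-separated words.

Answer: no yes yes

Derivation:
Stream 1: error at byte offset 7. INVALID
Stream 2: decodes cleanly. VALID
Stream 3: decodes cleanly. VALID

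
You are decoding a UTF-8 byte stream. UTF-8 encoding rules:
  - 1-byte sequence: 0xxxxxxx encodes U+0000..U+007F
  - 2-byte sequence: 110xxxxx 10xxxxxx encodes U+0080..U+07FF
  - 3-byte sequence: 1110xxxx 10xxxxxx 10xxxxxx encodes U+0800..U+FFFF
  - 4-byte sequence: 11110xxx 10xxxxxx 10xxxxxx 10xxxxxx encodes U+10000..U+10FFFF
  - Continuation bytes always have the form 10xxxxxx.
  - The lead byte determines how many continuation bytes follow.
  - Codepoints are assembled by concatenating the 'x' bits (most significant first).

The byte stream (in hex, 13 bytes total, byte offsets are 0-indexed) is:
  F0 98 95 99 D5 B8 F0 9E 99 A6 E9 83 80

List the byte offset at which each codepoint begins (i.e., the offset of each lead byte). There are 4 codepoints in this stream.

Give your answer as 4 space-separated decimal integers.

Byte[0]=F0: 4-byte lead, need 3 cont bytes. acc=0x0
Byte[1]=98: continuation. acc=(acc<<6)|0x18=0x18
Byte[2]=95: continuation. acc=(acc<<6)|0x15=0x615
Byte[3]=99: continuation. acc=(acc<<6)|0x19=0x18559
Completed: cp=U+18559 (starts at byte 0)
Byte[4]=D5: 2-byte lead, need 1 cont bytes. acc=0x15
Byte[5]=B8: continuation. acc=(acc<<6)|0x38=0x578
Completed: cp=U+0578 (starts at byte 4)
Byte[6]=F0: 4-byte lead, need 3 cont bytes. acc=0x0
Byte[7]=9E: continuation. acc=(acc<<6)|0x1E=0x1E
Byte[8]=99: continuation. acc=(acc<<6)|0x19=0x799
Byte[9]=A6: continuation. acc=(acc<<6)|0x26=0x1E666
Completed: cp=U+1E666 (starts at byte 6)
Byte[10]=E9: 3-byte lead, need 2 cont bytes. acc=0x9
Byte[11]=83: continuation. acc=(acc<<6)|0x03=0x243
Byte[12]=80: continuation. acc=(acc<<6)|0x00=0x90C0
Completed: cp=U+90C0 (starts at byte 10)

Answer: 0 4 6 10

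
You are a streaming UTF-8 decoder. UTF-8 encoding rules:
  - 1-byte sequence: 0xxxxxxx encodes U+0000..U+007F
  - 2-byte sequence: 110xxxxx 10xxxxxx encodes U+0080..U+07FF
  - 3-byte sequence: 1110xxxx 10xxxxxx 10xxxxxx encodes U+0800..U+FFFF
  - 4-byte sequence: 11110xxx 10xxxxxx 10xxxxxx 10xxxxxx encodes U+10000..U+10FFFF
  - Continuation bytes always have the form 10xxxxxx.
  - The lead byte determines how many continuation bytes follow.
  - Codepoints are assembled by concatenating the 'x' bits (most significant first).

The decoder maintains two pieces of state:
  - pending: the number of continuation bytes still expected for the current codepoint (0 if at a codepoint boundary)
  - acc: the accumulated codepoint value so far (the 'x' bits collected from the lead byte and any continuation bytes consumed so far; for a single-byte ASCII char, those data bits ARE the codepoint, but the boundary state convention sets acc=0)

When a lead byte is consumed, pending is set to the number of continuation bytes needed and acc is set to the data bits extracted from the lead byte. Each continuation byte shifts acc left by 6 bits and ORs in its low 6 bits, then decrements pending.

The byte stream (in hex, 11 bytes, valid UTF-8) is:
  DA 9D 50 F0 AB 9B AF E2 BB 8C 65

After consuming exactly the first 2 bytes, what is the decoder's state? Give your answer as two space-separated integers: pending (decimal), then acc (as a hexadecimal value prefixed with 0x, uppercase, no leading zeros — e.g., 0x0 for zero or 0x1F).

Byte[0]=DA: 2-byte lead. pending=1, acc=0x1A
Byte[1]=9D: continuation. acc=(acc<<6)|0x1D=0x69D, pending=0

Answer: 0 0x69D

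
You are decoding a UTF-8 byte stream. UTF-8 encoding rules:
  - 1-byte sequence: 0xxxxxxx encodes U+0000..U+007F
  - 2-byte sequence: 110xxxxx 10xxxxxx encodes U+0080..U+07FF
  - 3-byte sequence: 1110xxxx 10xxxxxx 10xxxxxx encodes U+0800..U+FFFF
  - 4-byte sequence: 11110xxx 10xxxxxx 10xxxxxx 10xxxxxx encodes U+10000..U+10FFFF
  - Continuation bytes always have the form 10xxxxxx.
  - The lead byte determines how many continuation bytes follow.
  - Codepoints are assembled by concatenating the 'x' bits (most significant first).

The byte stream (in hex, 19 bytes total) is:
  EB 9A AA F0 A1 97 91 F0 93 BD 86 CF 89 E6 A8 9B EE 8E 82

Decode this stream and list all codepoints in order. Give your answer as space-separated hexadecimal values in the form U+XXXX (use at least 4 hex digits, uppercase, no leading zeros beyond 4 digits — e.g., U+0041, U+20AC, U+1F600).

Answer: U+B6AA U+215D1 U+13F46 U+03C9 U+6A1B U+E382

Derivation:
Byte[0]=EB: 3-byte lead, need 2 cont bytes. acc=0xB
Byte[1]=9A: continuation. acc=(acc<<6)|0x1A=0x2DA
Byte[2]=AA: continuation. acc=(acc<<6)|0x2A=0xB6AA
Completed: cp=U+B6AA (starts at byte 0)
Byte[3]=F0: 4-byte lead, need 3 cont bytes. acc=0x0
Byte[4]=A1: continuation. acc=(acc<<6)|0x21=0x21
Byte[5]=97: continuation. acc=(acc<<6)|0x17=0x857
Byte[6]=91: continuation. acc=(acc<<6)|0x11=0x215D1
Completed: cp=U+215D1 (starts at byte 3)
Byte[7]=F0: 4-byte lead, need 3 cont bytes. acc=0x0
Byte[8]=93: continuation. acc=(acc<<6)|0x13=0x13
Byte[9]=BD: continuation. acc=(acc<<6)|0x3D=0x4FD
Byte[10]=86: continuation. acc=(acc<<6)|0x06=0x13F46
Completed: cp=U+13F46 (starts at byte 7)
Byte[11]=CF: 2-byte lead, need 1 cont bytes. acc=0xF
Byte[12]=89: continuation. acc=(acc<<6)|0x09=0x3C9
Completed: cp=U+03C9 (starts at byte 11)
Byte[13]=E6: 3-byte lead, need 2 cont bytes. acc=0x6
Byte[14]=A8: continuation. acc=(acc<<6)|0x28=0x1A8
Byte[15]=9B: continuation. acc=(acc<<6)|0x1B=0x6A1B
Completed: cp=U+6A1B (starts at byte 13)
Byte[16]=EE: 3-byte lead, need 2 cont bytes. acc=0xE
Byte[17]=8E: continuation. acc=(acc<<6)|0x0E=0x38E
Byte[18]=82: continuation. acc=(acc<<6)|0x02=0xE382
Completed: cp=U+E382 (starts at byte 16)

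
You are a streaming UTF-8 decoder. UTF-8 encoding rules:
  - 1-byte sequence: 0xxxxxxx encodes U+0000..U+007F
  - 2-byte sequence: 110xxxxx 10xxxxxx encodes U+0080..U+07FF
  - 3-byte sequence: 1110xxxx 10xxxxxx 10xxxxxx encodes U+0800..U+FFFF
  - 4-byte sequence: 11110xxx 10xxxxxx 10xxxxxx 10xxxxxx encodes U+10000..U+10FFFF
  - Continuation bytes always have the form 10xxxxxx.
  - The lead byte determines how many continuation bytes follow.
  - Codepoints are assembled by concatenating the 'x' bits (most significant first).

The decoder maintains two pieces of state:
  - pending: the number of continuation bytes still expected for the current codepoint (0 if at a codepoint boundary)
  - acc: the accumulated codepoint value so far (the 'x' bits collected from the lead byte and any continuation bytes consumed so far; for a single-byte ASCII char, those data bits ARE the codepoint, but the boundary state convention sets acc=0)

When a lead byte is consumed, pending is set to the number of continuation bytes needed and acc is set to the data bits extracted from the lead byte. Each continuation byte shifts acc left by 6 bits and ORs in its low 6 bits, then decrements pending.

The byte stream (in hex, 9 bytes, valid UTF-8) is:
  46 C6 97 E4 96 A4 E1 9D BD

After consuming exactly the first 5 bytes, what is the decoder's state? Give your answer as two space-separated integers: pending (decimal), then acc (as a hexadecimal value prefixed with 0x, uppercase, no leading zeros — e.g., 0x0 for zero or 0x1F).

Answer: 1 0x116

Derivation:
Byte[0]=46: 1-byte. pending=0, acc=0x0
Byte[1]=C6: 2-byte lead. pending=1, acc=0x6
Byte[2]=97: continuation. acc=(acc<<6)|0x17=0x197, pending=0
Byte[3]=E4: 3-byte lead. pending=2, acc=0x4
Byte[4]=96: continuation. acc=(acc<<6)|0x16=0x116, pending=1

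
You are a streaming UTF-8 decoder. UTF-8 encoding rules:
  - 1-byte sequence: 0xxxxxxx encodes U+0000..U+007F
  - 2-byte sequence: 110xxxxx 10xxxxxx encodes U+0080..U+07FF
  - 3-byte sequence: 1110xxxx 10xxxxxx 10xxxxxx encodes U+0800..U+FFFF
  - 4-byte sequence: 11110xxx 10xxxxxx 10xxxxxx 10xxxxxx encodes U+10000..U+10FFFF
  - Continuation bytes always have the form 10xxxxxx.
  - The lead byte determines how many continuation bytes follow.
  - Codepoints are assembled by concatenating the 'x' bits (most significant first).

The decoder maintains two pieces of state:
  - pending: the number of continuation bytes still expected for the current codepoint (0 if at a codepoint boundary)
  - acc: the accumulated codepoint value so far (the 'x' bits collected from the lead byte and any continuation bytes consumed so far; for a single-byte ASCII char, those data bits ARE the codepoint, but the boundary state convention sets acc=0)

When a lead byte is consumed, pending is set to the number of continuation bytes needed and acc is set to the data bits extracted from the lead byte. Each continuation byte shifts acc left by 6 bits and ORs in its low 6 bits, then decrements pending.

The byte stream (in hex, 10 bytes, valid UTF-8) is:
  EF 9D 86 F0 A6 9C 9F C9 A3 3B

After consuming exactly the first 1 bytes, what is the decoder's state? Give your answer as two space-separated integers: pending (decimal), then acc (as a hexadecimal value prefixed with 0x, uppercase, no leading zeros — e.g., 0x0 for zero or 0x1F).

Byte[0]=EF: 3-byte lead. pending=2, acc=0xF

Answer: 2 0xF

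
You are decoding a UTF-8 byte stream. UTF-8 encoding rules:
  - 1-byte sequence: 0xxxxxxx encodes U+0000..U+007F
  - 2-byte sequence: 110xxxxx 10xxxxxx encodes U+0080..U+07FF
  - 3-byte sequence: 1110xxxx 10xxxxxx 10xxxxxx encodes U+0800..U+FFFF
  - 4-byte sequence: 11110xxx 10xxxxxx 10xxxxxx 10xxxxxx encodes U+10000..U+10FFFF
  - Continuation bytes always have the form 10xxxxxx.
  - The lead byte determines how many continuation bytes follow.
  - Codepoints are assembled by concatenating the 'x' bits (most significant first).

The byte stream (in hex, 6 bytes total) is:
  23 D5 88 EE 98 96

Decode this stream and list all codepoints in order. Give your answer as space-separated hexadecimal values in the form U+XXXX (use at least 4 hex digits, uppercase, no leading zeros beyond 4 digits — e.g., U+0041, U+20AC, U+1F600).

Answer: U+0023 U+0548 U+E616

Derivation:
Byte[0]=23: 1-byte ASCII. cp=U+0023
Byte[1]=D5: 2-byte lead, need 1 cont bytes. acc=0x15
Byte[2]=88: continuation. acc=(acc<<6)|0x08=0x548
Completed: cp=U+0548 (starts at byte 1)
Byte[3]=EE: 3-byte lead, need 2 cont bytes. acc=0xE
Byte[4]=98: continuation. acc=(acc<<6)|0x18=0x398
Byte[5]=96: continuation. acc=(acc<<6)|0x16=0xE616
Completed: cp=U+E616 (starts at byte 3)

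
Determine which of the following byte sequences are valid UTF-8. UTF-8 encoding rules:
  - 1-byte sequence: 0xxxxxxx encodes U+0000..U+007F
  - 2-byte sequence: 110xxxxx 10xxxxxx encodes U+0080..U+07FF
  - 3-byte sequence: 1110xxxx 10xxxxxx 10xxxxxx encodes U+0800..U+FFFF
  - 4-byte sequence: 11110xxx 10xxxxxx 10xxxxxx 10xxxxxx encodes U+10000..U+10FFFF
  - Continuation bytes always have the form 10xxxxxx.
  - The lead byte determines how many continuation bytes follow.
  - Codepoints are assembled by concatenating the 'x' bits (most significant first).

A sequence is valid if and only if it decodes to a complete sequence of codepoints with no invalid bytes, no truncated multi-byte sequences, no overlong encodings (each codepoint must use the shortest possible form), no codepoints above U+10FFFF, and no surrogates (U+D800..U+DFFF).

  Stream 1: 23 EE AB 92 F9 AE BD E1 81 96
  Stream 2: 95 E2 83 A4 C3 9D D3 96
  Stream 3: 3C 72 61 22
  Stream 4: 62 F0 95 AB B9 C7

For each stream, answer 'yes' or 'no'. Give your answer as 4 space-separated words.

Answer: no no yes no

Derivation:
Stream 1: error at byte offset 4. INVALID
Stream 2: error at byte offset 0. INVALID
Stream 3: decodes cleanly. VALID
Stream 4: error at byte offset 6. INVALID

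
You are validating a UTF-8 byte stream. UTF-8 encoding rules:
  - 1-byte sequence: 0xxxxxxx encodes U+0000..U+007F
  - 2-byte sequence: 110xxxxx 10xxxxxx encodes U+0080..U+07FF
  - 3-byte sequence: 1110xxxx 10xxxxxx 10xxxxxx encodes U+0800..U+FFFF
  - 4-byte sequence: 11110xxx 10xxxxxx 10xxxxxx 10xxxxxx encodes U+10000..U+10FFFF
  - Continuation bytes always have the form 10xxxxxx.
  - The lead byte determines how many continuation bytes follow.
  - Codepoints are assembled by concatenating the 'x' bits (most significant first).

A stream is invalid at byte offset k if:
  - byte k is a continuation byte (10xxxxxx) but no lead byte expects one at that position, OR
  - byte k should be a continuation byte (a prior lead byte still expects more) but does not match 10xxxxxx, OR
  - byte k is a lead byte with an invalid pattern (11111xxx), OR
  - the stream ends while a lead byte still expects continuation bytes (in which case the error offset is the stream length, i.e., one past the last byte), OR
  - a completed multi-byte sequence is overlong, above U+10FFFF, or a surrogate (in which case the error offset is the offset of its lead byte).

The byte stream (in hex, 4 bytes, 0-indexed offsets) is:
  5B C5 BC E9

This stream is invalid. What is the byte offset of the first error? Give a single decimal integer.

Answer: 4

Derivation:
Byte[0]=5B: 1-byte ASCII. cp=U+005B
Byte[1]=C5: 2-byte lead, need 1 cont bytes. acc=0x5
Byte[2]=BC: continuation. acc=(acc<<6)|0x3C=0x17C
Completed: cp=U+017C (starts at byte 1)
Byte[3]=E9: 3-byte lead, need 2 cont bytes. acc=0x9
Byte[4]: stream ended, expected continuation. INVALID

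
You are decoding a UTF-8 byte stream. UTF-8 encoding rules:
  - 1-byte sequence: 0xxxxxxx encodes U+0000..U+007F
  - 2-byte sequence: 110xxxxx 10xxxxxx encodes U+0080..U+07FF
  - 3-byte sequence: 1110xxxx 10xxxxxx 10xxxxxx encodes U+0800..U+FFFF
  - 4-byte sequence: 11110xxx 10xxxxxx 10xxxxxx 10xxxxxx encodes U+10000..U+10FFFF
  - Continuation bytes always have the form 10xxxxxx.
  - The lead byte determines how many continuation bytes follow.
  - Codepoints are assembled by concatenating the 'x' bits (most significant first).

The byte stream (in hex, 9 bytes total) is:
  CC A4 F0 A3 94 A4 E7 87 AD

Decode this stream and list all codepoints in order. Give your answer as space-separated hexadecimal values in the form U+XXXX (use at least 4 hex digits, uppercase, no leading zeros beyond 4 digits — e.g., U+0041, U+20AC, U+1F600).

Answer: U+0324 U+23524 U+71ED

Derivation:
Byte[0]=CC: 2-byte lead, need 1 cont bytes. acc=0xC
Byte[1]=A4: continuation. acc=(acc<<6)|0x24=0x324
Completed: cp=U+0324 (starts at byte 0)
Byte[2]=F0: 4-byte lead, need 3 cont bytes. acc=0x0
Byte[3]=A3: continuation. acc=(acc<<6)|0x23=0x23
Byte[4]=94: continuation. acc=(acc<<6)|0x14=0x8D4
Byte[5]=A4: continuation. acc=(acc<<6)|0x24=0x23524
Completed: cp=U+23524 (starts at byte 2)
Byte[6]=E7: 3-byte lead, need 2 cont bytes. acc=0x7
Byte[7]=87: continuation. acc=(acc<<6)|0x07=0x1C7
Byte[8]=AD: continuation. acc=(acc<<6)|0x2D=0x71ED
Completed: cp=U+71ED (starts at byte 6)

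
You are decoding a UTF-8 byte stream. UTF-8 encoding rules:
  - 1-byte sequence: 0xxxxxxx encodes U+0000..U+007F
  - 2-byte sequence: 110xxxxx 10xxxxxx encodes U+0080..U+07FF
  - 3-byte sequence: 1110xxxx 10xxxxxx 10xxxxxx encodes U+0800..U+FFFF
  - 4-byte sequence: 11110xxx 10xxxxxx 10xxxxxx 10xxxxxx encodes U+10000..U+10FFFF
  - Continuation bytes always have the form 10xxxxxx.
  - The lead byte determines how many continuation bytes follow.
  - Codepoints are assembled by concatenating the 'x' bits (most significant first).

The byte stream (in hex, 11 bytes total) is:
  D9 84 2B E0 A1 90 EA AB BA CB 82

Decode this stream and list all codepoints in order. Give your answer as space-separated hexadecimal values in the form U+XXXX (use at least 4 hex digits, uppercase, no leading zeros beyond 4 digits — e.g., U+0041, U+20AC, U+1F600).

Answer: U+0644 U+002B U+0850 U+AAFA U+02C2

Derivation:
Byte[0]=D9: 2-byte lead, need 1 cont bytes. acc=0x19
Byte[1]=84: continuation. acc=(acc<<6)|0x04=0x644
Completed: cp=U+0644 (starts at byte 0)
Byte[2]=2B: 1-byte ASCII. cp=U+002B
Byte[3]=E0: 3-byte lead, need 2 cont bytes. acc=0x0
Byte[4]=A1: continuation. acc=(acc<<6)|0x21=0x21
Byte[5]=90: continuation. acc=(acc<<6)|0x10=0x850
Completed: cp=U+0850 (starts at byte 3)
Byte[6]=EA: 3-byte lead, need 2 cont bytes. acc=0xA
Byte[7]=AB: continuation. acc=(acc<<6)|0x2B=0x2AB
Byte[8]=BA: continuation. acc=(acc<<6)|0x3A=0xAAFA
Completed: cp=U+AAFA (starts at byte 6)
Byte[9]=CB: 2-byte lead, need 1 cont bytes. acc=0xB
Byte[10]=82: continuation. acc=(acc<<6)|0x02=0x2C2
Completed: cp=U+02C2 (starts at byte 9)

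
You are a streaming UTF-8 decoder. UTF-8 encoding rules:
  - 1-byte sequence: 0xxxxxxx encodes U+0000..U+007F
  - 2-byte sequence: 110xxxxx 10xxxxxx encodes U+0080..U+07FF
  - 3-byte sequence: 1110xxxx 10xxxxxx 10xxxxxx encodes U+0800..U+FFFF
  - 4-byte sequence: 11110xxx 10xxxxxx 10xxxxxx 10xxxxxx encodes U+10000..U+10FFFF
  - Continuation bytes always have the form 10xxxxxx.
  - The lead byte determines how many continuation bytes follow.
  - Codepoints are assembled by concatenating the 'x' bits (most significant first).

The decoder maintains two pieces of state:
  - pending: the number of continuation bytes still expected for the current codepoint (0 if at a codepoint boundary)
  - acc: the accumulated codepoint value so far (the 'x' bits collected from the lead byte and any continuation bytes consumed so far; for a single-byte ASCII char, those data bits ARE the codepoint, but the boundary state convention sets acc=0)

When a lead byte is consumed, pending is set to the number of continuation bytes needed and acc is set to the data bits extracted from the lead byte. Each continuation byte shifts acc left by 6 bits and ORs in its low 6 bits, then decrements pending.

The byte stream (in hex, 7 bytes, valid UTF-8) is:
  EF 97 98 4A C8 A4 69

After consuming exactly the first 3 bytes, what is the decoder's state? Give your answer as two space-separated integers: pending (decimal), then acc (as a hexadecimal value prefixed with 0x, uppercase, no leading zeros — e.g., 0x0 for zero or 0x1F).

Byte[0]=EF: 3-byte lead. pending=2, acc=0xF
Byte[1]=97: continuation. acc=(acc<<6)|0x17=0x3D7, pending=1
Byte[2]=98: continuation. acc=(acc<<6)|0x18=0xF5D8, pending=0

Answer: 0 0xF5D8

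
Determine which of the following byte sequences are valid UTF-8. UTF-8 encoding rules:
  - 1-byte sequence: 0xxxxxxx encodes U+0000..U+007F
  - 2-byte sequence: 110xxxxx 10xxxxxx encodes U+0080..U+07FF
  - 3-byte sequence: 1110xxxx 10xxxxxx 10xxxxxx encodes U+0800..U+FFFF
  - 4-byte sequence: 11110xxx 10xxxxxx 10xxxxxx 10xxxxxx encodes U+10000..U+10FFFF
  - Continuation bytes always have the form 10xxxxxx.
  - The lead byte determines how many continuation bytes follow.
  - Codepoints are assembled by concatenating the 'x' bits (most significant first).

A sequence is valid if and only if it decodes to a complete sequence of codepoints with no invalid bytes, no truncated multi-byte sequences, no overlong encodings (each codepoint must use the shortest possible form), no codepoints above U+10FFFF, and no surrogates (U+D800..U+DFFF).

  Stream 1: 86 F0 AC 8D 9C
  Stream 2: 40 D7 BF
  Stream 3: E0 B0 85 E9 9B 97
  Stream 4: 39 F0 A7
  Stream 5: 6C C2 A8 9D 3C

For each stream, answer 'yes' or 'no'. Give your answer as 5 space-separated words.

Answer: no yes yes no no

Derivation:
Stream 1: error at byte offset 0. INVALID
Stream 2: decodes cleanly. VALID
Stream 3: decodes cleanly. VALID
Stream 4: error at byte offset 3. INVALID
Stream 5: error at byte offset 3. INVALID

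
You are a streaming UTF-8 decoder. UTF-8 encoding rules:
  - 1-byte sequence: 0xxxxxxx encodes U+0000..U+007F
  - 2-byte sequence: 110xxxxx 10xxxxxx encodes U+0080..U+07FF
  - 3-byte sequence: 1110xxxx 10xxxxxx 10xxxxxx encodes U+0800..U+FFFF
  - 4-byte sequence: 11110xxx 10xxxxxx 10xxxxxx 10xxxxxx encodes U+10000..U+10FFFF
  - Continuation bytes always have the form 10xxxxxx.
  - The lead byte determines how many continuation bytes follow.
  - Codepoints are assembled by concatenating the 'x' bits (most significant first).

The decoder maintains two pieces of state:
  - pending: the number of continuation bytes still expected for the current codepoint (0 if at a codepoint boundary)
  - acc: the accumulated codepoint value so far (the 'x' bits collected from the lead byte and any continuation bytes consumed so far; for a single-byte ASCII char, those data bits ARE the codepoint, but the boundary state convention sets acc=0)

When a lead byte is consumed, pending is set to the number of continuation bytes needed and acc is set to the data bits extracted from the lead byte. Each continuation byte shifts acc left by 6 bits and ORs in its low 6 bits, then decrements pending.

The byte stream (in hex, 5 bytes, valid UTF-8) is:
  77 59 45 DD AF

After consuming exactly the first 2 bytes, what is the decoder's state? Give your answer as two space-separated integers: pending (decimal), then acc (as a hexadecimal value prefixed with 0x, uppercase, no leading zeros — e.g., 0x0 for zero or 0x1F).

Byte[0]=77: 1-byte. pending=0, acc=0x0
Byte[1]=59: 1-byte. pending=0, acc=0x0

Answer: 0 0x0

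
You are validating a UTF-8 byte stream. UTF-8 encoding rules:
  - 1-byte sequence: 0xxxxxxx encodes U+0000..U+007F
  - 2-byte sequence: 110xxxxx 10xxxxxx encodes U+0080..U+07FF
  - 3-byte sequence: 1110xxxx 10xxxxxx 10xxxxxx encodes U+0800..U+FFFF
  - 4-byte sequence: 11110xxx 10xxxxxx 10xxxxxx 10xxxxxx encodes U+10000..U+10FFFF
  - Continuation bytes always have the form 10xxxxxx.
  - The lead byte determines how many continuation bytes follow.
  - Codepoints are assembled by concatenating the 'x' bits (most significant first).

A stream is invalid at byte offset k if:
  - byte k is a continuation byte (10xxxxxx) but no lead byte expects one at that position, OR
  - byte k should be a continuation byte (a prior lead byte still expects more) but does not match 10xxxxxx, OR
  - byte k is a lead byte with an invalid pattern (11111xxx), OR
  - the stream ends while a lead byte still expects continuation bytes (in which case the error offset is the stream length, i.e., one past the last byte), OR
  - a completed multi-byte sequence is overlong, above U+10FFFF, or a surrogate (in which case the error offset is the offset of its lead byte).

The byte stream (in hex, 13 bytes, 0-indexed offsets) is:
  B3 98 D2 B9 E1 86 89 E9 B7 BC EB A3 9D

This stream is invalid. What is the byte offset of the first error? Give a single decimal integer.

Answer: 0

Derivation:
Byte[0]=B3: INVALID lead byte (not 0xxx/110x/1110/11110)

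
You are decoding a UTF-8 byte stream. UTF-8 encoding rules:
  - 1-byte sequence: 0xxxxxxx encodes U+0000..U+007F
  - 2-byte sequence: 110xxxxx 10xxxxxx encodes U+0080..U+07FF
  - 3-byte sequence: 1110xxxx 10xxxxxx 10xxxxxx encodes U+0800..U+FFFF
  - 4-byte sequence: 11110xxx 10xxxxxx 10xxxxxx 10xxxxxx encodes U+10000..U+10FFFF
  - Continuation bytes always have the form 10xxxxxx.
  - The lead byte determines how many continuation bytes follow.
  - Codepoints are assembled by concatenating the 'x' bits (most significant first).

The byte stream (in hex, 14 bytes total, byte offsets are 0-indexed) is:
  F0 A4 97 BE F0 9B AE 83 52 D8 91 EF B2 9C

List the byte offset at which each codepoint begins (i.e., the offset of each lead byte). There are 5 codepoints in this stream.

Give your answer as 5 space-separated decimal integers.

Answer: 0 4 8 9 11

Derivation:
Byte[0]=F0: 4-byte lead, need 3 cont bytes. acc=0x0
Byte[1]=A4: continuation. acc=(acc<<6)|0x24=0x24
Byte[2]=97: continuation. acc=(acc<<6)|0x17=0x917
Byte[3]=BE: continuation. acc=(acc<<6)|0x3E=0x245FE
Completed: cp=U+245FE (starts at byte 0)
Byte[4]=F0: 4-byte lead, need 3 cont bytes. acc=0x0
Byte[5]=9B: continuation. acc=(acc<<6)|0x1B=0x1B
Byte[6]=AE: continuation. acc=(acc<<6)|0x2E=0x6EE
Byte[7]=83: continuation. acc=(acc<<6)|0x03=0x1BB83
Completed: cp=U+1BB83 (starts at byte 4)
Byte[8]=52: 1-byte ASCII. cp=U+0052
Byte[9]=D8: 2-byte lead, need 1 cont bytes. acc=0x18
Byte[10]=91: continuation. acc=(acc<<6)|0x11=0x611
Completed: cp=U+0611 (starts at byte 9)
Byte[11]=EF: 3-byte lead, need 2 cont bytes. acc=0xF
Byte[12]=B2: continuation. acc=(acc<<6)|0x32=0x3F2
Byte[13]=9C: continuation. acc=(acc<<6)|0x1C=0xFC9C
Completed: cp=U+FC9C (starts at byte 11)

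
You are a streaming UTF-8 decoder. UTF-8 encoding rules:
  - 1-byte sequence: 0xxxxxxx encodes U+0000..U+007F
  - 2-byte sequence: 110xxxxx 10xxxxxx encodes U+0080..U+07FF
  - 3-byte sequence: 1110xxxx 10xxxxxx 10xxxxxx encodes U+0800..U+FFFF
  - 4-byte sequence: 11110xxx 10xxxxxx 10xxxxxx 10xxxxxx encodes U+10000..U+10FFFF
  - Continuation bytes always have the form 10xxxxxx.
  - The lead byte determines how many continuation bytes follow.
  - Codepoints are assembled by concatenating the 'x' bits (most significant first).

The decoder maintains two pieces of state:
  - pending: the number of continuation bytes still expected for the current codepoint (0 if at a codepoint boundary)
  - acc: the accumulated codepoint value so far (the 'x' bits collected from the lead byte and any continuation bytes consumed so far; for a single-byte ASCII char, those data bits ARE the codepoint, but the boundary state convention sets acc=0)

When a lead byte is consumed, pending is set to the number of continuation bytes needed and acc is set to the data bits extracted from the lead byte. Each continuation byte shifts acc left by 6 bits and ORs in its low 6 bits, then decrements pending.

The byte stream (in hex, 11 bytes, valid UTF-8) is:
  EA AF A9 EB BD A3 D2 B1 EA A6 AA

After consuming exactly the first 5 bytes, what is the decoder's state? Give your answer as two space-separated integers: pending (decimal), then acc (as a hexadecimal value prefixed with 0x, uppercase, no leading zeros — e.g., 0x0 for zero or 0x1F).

Answer: 1 0x2FD

Derivation:
Byte[0]=EA: 3-byte lead. pending=2, acc=0xA
Byte[1]=AF: continuation. acc=(acc<<6)|0x2F=0x2AF, pending=1
Byte[2]=A9: continuation. acc=(acc<<6)|0x29=0xABE9, pending=0
Byte[3]=EB: 3-byte lead. pending=2, acc=0xB
Byte[4]=BD: continuation. acc=(acc<<6)|0x3D=0x2FD, pending=1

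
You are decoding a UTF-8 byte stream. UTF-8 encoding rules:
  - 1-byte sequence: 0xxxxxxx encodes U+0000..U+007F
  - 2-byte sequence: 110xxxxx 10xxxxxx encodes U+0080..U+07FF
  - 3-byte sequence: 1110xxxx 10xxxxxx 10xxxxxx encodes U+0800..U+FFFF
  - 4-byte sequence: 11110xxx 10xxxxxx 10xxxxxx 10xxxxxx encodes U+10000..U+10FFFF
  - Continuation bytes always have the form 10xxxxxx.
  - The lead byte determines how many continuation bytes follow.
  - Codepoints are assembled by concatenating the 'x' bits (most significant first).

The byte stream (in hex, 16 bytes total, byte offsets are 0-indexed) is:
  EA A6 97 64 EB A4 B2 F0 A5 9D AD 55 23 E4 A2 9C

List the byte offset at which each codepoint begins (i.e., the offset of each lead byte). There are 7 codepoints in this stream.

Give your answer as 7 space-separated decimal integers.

Answer: 0 3 4 7 11 12 13

Derivation:
Byte[0]=EA: 3-byte lead, need 2 cont bytes. acc=0xA
Byte[1]=A6: continuation. acc=(acc<<6)|0x26=0x2A6
Byte[2]=97: continuation. acc=(acc<<6)|0x17=0xA997
Completed: cp=U+A997 (starts at byte 0)
Byte[3]=64: 1-byte ASCII. cp=U+0064
Byte[4]=EB: 3-byte lead, need 2 cont bytes. acc=0xB
Byte[5]=A4: continuation. acc=(acc<<6)|0x24=0x2E4
Byte[6]=B2: continuation. acc=(acc<<6)|0x32=0xB932
Completed: cp=U+B932 (starts at byte 4)
Byte[7]=F0: 4-byte lead, need 3 cont bytes. acc=0x0
Byte[8]=A5: continuation. acc=(acc<<6)|0x25=0x25
Byte[9]=9D: continuation. acc=(acc<<6)|0x1D=0x95D
Byte[10]=AD: continuation. acc=(acc<<6)|0x2D=0x2576D
Completed: cp=U+2576D (starts at byte 7)
Byte[11]=55: 1-byte ASCII. cp=U+0055
Byte[12]=23: 1-byte ASCII. cp=U+0023
Byte[13]=E4: 3-byte lead, need 2 cont bytes. acc=0x4
Byte[14]=A2: continuation. acc=(acc<<6)|0x22=0x122
Byte[15]=9C: continuation. acc=(acc<<6)|0x1C=0x489C
Completed: cp=U+489C (starts at byte 13)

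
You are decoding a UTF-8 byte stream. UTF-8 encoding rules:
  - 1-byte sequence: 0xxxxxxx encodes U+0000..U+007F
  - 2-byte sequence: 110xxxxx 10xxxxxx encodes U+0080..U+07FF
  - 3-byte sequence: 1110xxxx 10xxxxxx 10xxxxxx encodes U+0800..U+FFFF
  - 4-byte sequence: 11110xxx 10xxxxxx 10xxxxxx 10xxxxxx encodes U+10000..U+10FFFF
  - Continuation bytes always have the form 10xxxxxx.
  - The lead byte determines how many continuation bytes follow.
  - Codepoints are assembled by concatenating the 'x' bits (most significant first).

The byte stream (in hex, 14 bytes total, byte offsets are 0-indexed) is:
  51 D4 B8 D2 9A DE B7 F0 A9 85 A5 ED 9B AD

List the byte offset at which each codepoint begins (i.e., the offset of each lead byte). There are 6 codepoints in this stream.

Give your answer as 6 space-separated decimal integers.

Byte[0]=51: 1-byte ASCII. cp=U+0051
Byte[1]=D4: 2-byte lead, need 1 cont bytes. acc=0x14
Byte[2]=B8: continuation. acc=(acc<<6)|0x38=0x538
Completed: cp=U+0538 (starts at byte 1)
Byte[3]=D2: 2-byte lead, need 1 cont bytes. acc=0x12
Byte[4]=9A: continuation. acc=(acc<<6)|0x1A=0x49A
Completed: cp=U+049A (starts at byte 3)
Byte[5]=DE: 2-byte lead, need 1 cont bytes. acc=0x1E
Byte[6]=B7: continuation. acc=(acc<<6)|0x37=0x7B7
Completed: cp=U+07B7 (starts at byte 5)
Byte[7]=F0: 4-byte lead, need 3 cont bytes. acc=0x0
Byte[8]=A9: continuation. acc=(acc<<6)|0x29=0x29
Byte[9]=85: continuation. acc=(acc<<6)|0x05=0xA45
Byte[10]=A5: continuation. acc=(acc<<6)|0x25=0x29165
Completed: cp=U+29165 (starts at byte 7)
Byte[11]=ED: 3-byte lead, need 2 cont bytes. acc=0xD
Byte[12]=9B: continuation. acc=(acc<<6)|0x1B=0x35B
Byte[13]=AD: continuation. acc=(acc<<6)|0x2D=0xD6ED
Completed: cp=U+D6ED (starts at byte 11)

Answer: 0 1 3 5 7 11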